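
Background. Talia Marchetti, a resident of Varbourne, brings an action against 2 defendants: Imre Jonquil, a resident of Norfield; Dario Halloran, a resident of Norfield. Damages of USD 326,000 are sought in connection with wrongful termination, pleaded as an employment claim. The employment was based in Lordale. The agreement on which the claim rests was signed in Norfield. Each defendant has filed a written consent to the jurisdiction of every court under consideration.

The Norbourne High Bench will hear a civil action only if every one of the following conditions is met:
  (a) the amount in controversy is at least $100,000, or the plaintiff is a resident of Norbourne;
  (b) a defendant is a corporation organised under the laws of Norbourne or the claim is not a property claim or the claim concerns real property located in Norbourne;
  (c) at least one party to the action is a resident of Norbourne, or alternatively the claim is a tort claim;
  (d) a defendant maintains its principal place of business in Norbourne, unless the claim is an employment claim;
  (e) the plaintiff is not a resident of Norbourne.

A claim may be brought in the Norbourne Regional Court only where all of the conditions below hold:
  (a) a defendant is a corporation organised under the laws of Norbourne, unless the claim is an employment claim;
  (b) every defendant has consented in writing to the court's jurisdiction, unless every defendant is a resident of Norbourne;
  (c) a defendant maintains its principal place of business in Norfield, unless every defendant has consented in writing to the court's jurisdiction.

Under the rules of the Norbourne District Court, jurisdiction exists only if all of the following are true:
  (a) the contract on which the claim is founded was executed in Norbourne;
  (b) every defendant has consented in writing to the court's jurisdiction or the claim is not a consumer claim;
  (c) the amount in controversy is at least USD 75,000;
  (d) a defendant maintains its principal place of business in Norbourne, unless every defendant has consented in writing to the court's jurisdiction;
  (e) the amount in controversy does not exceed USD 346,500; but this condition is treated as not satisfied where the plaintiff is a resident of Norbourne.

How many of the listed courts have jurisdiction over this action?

1

The Norbourne High Bench:
  (a) The amount in controversy is USD 326,000, which meets the $100,000 floor — that alternative is enough. Satisfied.
  (b) The claim is an employment claim, not a property claim, so this disjunct is met. Met.
  (c) No party resides in Norbourne; the claim is an employment claim, not a tort claim — every alternative fails. Fails.
  (d) No defendant is a corporation. The proviso rescues it, though: the claim is an employment claim. Satisfied.
  (e) The plaintiff resides in Varbourne, which is not Norbourne. Condition met.
  → At least one condition fails; no jurisdiction.
The Norbourne Regional Court:
  (a) No defendant is a corporation. The proviso rescues it, though: the claim is an employment claim. Condition met.
  (b) Every defendant has filed written consent. Condition met.
  (c) No defendant is a corporation. However, every defendant has filed written consent, so the 'unless' proviso supplies this condition. Met.
  → The court has jurisdiction.
The Norbourne District Court:
  (a) The contract was executed in Norfield, not Norbourne. Fails.
  (b) Every defendant has filed written consent, so one alternative holds. Condition met.
  (c) The amount in controversy is $326,000, which meets the 75,000 dollars floor. Met.
  (d) No defendant is a corporation. The proviso rescues it, though: every defendant has filed written consent. Satisfied.
  (e) The amount in controversy is $326,000, within the 346,500 dollars ceiling. The carve-out does not apply: the plaintiff resides in Varbourne, not Norbourne. Met.
  → The court lacks jurisdiction.
Courts with jurisdiction: the Norbourne Regional Court — 1 in total.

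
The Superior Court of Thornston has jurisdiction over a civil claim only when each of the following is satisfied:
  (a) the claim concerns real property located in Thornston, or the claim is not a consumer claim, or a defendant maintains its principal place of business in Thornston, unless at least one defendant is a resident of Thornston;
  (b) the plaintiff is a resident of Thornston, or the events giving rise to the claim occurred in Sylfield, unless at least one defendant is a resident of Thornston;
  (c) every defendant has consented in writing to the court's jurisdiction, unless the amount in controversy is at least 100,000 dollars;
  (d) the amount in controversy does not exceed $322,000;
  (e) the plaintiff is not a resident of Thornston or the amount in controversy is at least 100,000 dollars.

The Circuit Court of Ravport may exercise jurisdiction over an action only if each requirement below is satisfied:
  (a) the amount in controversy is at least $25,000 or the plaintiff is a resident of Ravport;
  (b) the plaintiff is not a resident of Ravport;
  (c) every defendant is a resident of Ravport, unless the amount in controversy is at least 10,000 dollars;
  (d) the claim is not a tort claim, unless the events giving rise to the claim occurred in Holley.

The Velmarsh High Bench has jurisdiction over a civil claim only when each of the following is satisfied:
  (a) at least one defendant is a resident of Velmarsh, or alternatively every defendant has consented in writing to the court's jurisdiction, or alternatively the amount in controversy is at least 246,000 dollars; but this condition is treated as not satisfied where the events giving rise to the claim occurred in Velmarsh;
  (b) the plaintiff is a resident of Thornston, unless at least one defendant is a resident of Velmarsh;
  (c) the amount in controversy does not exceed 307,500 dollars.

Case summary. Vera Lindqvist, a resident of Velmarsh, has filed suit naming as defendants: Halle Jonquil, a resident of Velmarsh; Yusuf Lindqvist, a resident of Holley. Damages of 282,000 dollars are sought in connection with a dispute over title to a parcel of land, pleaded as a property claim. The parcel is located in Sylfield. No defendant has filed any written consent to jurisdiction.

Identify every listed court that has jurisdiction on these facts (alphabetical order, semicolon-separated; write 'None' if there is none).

the Circuit Court of Ravport; the Superior Court of Thornston; the Velmarsh High Bench

The Superior Court of Thornston:
  (a) The claim is a property claim, not a consumer claim, so one alternative holds. Satisfied.
  (b) The operative events occurred in Sylfield, so this disjunct is met. Satisfied.
  (c) No such written consent has been filed. But the amount in controversy is USD 282,000, which meets the USD 100,000 floor, and the 'unless' clause therefore excuses the requirement. Met.
  (d) The amount in controversy is 282,000 dollars, within the 322,000 dollars ceiling. Met.
  (e) The plaintiff resides in Velmarsh, which is not Thornston, which satisfies one of the alternatives. Satisfied.
  → All conditions met; jurisdiction exists.
The Circuit Court of Ravport:
  (a) The amount in controversy is USD 282,000, which meets the 25,000 dollars floor, which satisfies one of the alternatives. Satisfied.
  (b) The plaintiff resides in Velmarsh, which is not Ravport. Condition met.
  (c) The defendants reside as follows — Halle Jonquil in Velmarsh, Yusuf Lindqvist in Holley — not all in Ravport. The proviso rescues it, though: the amount in controversy is $282,000, which meets the USD 10,000 floor. Satisfied.
  (d) The claim is a property claim, not a tort claim. Satisfied.
  → Jurisdiction lies.
The Velmarsh High Bench:
  (a) Halle Jonquil resides in Velmarsh, so this disjunct is met. And the carve-out is inapplicable — the operative events occurred in Sylfield, not Velmarsh. Met.
  (b) The plaintiff resides in Velmarsh, not Thornston. But Halle Jonquil resides in Velmarsh, and the 'unless' clause therefore excuses the requirement. Met.
  (c) The amount in controversy is USD 282,000, within the USD 307,500 ceiling. Met.
  → The court has jurisdiction.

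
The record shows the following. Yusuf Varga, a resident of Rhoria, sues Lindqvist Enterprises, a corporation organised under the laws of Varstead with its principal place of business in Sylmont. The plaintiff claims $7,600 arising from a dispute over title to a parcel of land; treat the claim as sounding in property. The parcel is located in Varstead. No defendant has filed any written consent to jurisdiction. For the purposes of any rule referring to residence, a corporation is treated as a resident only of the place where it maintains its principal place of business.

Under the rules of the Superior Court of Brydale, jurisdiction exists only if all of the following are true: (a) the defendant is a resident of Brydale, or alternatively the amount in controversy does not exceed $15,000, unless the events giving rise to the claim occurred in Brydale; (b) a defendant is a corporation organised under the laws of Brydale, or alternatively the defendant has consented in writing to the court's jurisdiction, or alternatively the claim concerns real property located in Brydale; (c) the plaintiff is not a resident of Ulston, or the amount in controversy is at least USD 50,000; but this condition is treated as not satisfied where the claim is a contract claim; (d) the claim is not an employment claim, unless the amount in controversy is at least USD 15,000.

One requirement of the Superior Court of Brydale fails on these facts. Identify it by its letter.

The Superior Court of Brydale:
  (a) The amount in controversy is USD 7,600, within the USD 15,000 ceiling, which satisfies one of the alternatives. Condition met.
  (b) The corporate defendant(s) are organised in Varstead, not Brydale; no such written consent has been filed; the property lies in Varstead, not Brydale — every alternative fails. Not satisfied.
  (c) The plaintiff resides in Rhoria, which is not Ulston — that alternative is enough. The exception is not triggered, since the claim is a property claim, not a contract claim. Met.
  (d) The claim is a property claim, not an employment claim. Condition met.
Only condition (b) fails.

(b)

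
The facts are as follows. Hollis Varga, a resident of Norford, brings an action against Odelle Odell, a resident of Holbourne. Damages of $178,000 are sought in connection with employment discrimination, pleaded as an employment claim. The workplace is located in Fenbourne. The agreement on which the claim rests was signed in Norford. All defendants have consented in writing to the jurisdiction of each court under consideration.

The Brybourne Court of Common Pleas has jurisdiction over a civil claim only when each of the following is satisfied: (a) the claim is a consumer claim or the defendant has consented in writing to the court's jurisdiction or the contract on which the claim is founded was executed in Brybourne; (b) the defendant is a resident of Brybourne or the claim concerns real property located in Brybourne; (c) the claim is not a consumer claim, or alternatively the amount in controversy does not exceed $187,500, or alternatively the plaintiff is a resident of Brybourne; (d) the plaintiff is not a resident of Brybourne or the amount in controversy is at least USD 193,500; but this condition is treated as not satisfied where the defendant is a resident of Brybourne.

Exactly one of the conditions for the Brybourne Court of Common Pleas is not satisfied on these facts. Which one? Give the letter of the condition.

(b)

The Brybourne Court of Common Pleas:
  (a) Every defendant has filed written consent, so one alternative holds. Condition met.
  (b) The defendant resides in Holbourne, not Brybourne; the claim does not concern real property — no alternative holds. Fails.
  (c) The claim is an employment claim, not a consumer claim, so this disjunct is met. Met.
  (d) The plaintiff resides in Norford, which is not Brybourne, which satisfies one of the alternatives. And the carve-out is inapplicable — the defendant resides in Holbourne, not Brybourne. Satisfied.
Only condition (b) fails.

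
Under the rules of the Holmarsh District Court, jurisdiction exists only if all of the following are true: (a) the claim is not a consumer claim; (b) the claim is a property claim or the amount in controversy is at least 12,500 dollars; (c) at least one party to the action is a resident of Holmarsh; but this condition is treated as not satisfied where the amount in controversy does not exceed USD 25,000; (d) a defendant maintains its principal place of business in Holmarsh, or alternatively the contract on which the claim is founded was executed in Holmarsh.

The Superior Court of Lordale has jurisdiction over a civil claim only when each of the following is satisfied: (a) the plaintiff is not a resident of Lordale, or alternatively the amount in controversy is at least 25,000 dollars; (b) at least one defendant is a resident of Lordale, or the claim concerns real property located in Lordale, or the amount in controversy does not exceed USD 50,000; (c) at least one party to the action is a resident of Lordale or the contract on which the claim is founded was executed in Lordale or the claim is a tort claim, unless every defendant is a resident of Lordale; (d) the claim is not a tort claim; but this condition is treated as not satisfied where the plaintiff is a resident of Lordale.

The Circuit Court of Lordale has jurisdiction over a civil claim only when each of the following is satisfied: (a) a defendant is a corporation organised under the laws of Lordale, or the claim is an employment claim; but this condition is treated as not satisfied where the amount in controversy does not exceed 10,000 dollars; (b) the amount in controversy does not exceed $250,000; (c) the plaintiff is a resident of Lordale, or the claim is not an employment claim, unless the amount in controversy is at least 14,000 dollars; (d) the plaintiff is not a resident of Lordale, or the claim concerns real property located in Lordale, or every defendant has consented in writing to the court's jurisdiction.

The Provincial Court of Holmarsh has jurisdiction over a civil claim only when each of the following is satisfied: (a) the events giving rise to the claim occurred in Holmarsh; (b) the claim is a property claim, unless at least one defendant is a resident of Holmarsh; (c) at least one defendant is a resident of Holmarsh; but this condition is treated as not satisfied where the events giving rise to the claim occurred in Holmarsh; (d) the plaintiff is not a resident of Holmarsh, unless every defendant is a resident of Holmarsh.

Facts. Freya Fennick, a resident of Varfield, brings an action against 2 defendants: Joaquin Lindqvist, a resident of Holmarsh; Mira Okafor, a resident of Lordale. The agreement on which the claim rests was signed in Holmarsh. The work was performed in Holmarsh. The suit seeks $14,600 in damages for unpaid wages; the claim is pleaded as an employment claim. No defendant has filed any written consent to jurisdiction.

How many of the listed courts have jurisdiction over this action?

The Holmarsh District Court:
  (a) The claim is an employment claim, not a consumer claim. Satisfied.
  (b) The amount in controversy is 14,600 dollars, which meets the $12,500 floor, so one alternative holds. Condition met.
  (c) Joaquin Lindqvist resides in Holmarsh. But the amount in controversy is $14,600, within the USD 25,000 ceiling, triggering the carve-out and defeating this condition. Fails.
  (d) The contract was executed in Holmarsh — that alternative is enough. Satisfied.
  → No jurisdiction.
The Superior Court of Lordale:
  (a) The plaintiff resides in Varfield, which is not Lordale, so one alternative holds. Satisfied.
  (b) Mira Okafor resides in Lordale, so this disjunct is met. Satisfied.
  (c) Mira Okafor resides in Lordale, which satisfies one of the alternatives. Condition met.
  (d) The claim is an employment claim, not a tort claim. The exception is not triggered, since the plaintiff resides in Varfield, not Lordale. Satisfied.
  → Jurisdiction lies.
The Circuit Court of Lordale:
  (a) The claim is an employment claim, so one alternative holds. The carve-out does not apply: the amount in controversy is $14,600, above the USD 10,000 ceiling. Met.
  (b) The amount in controversy is USD 14,600, within the $250,000 ceiling. Met.
  (c) The plaintiff resides in Varfield, not Lordale; the claim is an employment claim — every alternative fails. But the amount in controversy is USD 14,600, which meets the 14,000 dollars floor, and the 'unless' clause therefore excuses the requirement. Met.
  (d) The plaintiff resides in Varfield, which is not Lordale, so one alternative holds. Satisfied.
  → The court has jurisdiction.
The Provincial Court of Holmarsh:
  (a) The operative events occurred in Holmarsh. Satisfied.
  (b) The claim is an employment claim, not a property claim. However, Joaquin Lindqvist resides in Holmarsh, so the 'unless' proviso supplies this condition. Met.
  (c) Joaquin Lindqvist resides in Holmarsh. But the carve-out bites: the operative events occurred in Holmarsh. Not satisfied.
  (d) The plaintiff resides in Varfield, which is not Holmarsh. Met.
  → The court lacks jurisdiction.
Courts with jurisdiction: the Superior Court of Lordale, the Circuit Court of Lordale — 2 in total.

2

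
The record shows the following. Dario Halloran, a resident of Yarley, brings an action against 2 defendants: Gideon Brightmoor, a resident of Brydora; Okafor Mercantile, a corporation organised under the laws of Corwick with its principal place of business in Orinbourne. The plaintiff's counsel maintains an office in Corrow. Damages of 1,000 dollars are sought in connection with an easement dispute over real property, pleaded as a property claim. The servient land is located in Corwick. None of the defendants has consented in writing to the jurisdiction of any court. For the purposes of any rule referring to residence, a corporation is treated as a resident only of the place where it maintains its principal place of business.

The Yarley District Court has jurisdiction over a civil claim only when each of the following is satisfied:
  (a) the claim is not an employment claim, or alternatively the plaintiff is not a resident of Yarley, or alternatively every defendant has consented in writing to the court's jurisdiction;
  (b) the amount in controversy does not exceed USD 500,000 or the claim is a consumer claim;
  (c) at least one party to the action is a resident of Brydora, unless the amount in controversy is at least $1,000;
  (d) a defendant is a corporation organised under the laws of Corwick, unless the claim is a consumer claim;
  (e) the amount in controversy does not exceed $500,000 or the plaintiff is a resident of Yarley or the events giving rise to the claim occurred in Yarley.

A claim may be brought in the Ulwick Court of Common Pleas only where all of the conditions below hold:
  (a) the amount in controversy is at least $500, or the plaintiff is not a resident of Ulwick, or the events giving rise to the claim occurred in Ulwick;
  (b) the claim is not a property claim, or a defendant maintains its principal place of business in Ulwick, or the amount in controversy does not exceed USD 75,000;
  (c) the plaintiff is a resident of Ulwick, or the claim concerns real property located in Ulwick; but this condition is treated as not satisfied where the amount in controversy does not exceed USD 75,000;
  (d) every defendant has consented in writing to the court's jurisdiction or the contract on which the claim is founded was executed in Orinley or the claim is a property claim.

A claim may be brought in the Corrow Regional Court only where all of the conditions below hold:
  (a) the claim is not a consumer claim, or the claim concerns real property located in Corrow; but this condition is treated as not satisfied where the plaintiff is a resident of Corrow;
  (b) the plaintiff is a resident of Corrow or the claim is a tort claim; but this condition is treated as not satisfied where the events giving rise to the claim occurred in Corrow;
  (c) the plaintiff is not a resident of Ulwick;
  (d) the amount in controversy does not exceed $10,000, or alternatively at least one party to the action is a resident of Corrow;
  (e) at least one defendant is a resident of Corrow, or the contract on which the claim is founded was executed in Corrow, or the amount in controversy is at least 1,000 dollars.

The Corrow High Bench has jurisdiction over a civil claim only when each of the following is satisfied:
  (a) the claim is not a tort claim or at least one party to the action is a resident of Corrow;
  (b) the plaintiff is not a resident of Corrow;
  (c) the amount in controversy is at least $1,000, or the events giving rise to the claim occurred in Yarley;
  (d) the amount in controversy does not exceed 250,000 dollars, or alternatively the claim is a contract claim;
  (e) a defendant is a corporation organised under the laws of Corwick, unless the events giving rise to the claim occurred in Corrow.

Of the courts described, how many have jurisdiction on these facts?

2

The Yarley District Court:
  (a) The claim is a property claim, not an employment claim, so this disjunct is met. Satisfied.
  (b) The amount in controversy is USD 1,000, within the USD 500,000 ceiling, so this disjunct is met. Met.
  (c) Gideon Brightmoor resides in Brydora. Met.
  (d) Okafor Mercantile is organised under the laws of Corwick. Condition met.
  (e) The amount in controversy is 1,000 dollars, within the USD 500,000 ceiling, so this disjunct is met. Satisfied.
  → Jurisdiction lies.
The Ulwick Court of Common Pleas:
  (a) The amount in controversy is $1,000, which meets the $500 floor, which satisfies one of the alternatives. Met.
  (b) The amount in controversy is 1,000 dollars, within the USD 75,000 ceiling — that alternative is enough. Met.
  (c) The plaintiff resides in Yarley, not Ulwick; the property lies in Corwick, not Ulwick — no alternative holds. Fails.
  (d) The claim is a property claim — that alternative is enough. Satisfied.
  → The court lacks jurisdiction.
The Corrow Regional Court:
  (a) The claim is a property claim, not a consumer claim — that alternative is enough. The exception is not triggered, since the plaintiff resides in Yarley, not Corrow. Condition met.
  (b) The plaintiff resides in Yarley, not Corrow; the claim is a property claim, not a tort claim — every alternative fails. Not satisfied.
  (c) The plaintiff resides in Yarley, which is not Ulwick. Condition met.
  (d) The amount in controversy is 1,000 dollars, within the $10,000 ceiling — that alternative is enough. Met.
  (e) The amount in controversy is $1,000, which meets the 1,000 dollars floor, so this disjunct is met. Met.
  → At least one condition fails; no jurisdiction.
The Corrow High Bench:
  (a) The claim is a property claim, not a tort claim, so one alternative holds. Satisfied.
  (b) The plaintiff resides in Yarley, which is not Corrow. Condition met.
  (c) The amount in controversy is $1,000, which meets the 1,000 dollars floor — that alternative is enough. Condition met.
  (d) The amount in controversy is 1,000 dollars, within the USD 250,000 ceiling — that alternative is enough. Satisfied.
  (e) Okafor Mercantile is organised under the laws of Corwick. Condition met.
  → All conditions met; jurisdiction exists.
Courts with jurisdiction: the Yarley District Court, the Corrow High Bench — 2 in total.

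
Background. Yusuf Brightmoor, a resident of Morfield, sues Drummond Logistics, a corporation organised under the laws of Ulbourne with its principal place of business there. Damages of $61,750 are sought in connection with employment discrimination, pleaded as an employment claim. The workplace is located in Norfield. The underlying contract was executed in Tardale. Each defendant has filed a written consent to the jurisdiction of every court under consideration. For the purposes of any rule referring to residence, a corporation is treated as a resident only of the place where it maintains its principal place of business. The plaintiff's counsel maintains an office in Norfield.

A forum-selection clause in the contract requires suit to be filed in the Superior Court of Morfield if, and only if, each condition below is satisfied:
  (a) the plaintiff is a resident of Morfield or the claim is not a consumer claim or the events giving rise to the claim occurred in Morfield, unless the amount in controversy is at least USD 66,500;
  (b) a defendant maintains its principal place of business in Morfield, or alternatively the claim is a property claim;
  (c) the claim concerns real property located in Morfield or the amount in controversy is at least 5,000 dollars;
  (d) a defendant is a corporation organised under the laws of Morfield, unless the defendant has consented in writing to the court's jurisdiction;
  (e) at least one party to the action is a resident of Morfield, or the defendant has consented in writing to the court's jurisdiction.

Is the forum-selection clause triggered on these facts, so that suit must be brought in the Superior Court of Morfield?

The Superior Court of Morfield:
  (a) The plaintiff resides in Morfield — that alternative is enough. Condition met.
  (b) The corporate defendant(s) have their principal place of business in Ulbourne, not Morfield; the claim is an employment claim, not a property claim — none of the alternatives is met. Condition not met.
  (c) The amount in controversy is 61,750 dollars, which meets the 5,000 dollars floor, so this disjunct is met. Met.
  (d) The corporate defendant(s) are organised in Ulbourne, not Morfield. The proviso rescues it, though: every defendant has filed written consent. Condition met.
  (e) Yusuf Brightmoor resides in Morfield, so one alternative holds. Satisfied.
  → Forum clause is not triggered.

No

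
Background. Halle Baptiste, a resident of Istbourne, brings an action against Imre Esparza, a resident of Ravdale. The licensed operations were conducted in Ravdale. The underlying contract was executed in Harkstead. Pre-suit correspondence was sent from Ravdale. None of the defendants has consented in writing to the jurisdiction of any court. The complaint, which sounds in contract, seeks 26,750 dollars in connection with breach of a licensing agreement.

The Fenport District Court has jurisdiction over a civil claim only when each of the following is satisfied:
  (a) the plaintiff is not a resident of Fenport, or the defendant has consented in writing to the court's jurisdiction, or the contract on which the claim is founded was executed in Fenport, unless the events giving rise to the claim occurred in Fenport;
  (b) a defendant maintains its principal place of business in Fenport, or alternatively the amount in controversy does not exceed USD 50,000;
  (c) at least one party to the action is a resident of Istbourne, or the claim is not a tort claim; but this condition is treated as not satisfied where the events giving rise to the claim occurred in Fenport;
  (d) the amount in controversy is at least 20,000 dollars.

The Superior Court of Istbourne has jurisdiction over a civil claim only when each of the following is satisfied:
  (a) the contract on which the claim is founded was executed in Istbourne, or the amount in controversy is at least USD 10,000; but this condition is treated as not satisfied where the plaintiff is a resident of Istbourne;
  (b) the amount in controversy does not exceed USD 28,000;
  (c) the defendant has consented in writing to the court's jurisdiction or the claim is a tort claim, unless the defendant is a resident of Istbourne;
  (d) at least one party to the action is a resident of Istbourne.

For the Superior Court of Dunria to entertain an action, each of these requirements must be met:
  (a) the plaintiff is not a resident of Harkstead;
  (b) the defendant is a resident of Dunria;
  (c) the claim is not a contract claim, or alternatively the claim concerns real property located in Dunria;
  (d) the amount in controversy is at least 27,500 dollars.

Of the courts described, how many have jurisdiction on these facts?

The Fenport District Court:
  (a) The plaintiff resides in Istbourne, which is not Fenport, so this disjunct is met. Satisfied.
  (b) The amount in controversy is $26,750, within the USD 50,000 ceiling, so one alternative holds. Met.
  (c) Halle Baptiste resides in Istbourne — that alternative is enough. The carve-out does not apply: the operative events occurred in Ravdale, not Fenport. Met.
  (d) The amount in controversy is 26,750 dollars, which meets the 20,000 dollars floor. Satisfied.
  → All conditions met; jurisdiction exists.
The Superior Court of Istbourne:
  (a) The amount in controversy is $26,750, which meets the $10,000 floor, which satisfies one of the alternatives. However, the plaintiff resides in Istbourne, which falls within the stated exception and so defeats the condition. Not satisfied.
  (b) The amount in controversy is USD 26,750, within the 28,000 dollars ceiling. Met.
  (c) No such written consent has been filed; the claim is a contract claim, not a tort claim — no alternative holds. And the defendant resides in Ravdale, not Istbourne, so the proviso does not save it. Not satisfied.
  (d) Halle Baptiste resides in Istbourne. Condition met.
  → At least one condition fails; no jurisdiction.
The Superior Court of Dunria:
  (a) The plaintiff resides in Istbourne, which is not Harkstead. Condition met.
  (b) The defendant resides in Ravdale, not Dunria. Condition not met.
  (c) The claim is a contract claim; the claim does not concern real property — none of the alternatives is met. Fails.
  (d) The amount in controversy is $26,750, below the USD 27,500 floor. Condition not met.
  → The court lacks jurisdiction.
Courts with jurisdiction: the Fenport District Court — 1 in total.

1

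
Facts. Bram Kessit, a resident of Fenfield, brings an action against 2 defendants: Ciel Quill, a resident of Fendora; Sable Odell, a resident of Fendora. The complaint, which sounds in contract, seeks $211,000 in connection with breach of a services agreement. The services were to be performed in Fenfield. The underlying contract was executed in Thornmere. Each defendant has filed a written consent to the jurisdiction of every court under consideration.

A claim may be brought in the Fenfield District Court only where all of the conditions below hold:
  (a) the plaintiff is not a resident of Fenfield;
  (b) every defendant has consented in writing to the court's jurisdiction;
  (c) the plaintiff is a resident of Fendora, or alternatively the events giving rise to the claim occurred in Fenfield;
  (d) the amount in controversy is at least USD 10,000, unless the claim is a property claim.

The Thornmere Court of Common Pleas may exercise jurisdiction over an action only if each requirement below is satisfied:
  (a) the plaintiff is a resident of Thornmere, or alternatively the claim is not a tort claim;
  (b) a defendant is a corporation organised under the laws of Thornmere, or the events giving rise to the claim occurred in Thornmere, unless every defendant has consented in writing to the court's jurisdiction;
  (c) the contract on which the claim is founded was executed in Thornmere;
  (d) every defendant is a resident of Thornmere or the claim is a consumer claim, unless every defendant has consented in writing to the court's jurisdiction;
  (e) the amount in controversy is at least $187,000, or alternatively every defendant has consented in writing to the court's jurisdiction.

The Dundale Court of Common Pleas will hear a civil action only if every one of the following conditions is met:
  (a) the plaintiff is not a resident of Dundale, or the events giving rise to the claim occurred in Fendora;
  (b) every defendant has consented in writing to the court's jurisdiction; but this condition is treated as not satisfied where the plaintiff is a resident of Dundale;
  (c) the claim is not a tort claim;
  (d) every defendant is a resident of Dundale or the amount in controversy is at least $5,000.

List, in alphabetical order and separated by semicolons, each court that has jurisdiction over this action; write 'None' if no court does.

the Dundale Court of Common Pleas; the Thornmere Court of Common Pleas

The Fenfield District Court:
  (a) The plaintiff resides in Fenfield. Not met.
  (b) Every defendant has filed written consent. Satisfied.
  (c) The operative events occurred in Fenfield, so one alternative holds. Met.
  (d) The amount in controversy is $211,000, which meets the $10,000 floor. Met.
  → The court lacks jurisdiction.
The Thornmere Court of Common Pleas:
  (a) The claim is a contract claim, not a tort claim, so this disjunct is met. Satisfied.
  (b) No defendant is a corporation; the operative events occurred in Fenfield, not Thornmere — every alternative fails. But every defendant has filed written consent, and the 'unless' clause therefore excuses the requirement. Satisfied.
  (c) The contract was executed in Thornmere. Met.
  (d) The defendants reside as follows — Ciel Quill in Fendora, Sable Odell in Fendora — not all in Thornmere; the claim is a contract claim, not a consumer claim — none of the alternatives is met. The proviso rescues it, though: every defendant has filed written consent. Satisfied.
  (e) The amount in controversy is $211,000, which meets the USD 187,000 floor — that alternative is enough. Satisfied.
  → Jurisdiction lies.
The Dundale Court of Common Pleas:
  (a) The plaintiff resides in Fenfield, which is not Dundale, so this disjunct is met. Met.
  (b) Every defendant has filed written consent. And the carve-out is inapplicable — the plaintiff resides in Fenfield, not Dundale. Satisfied.
  (c) The claim is a contract claim, not a tort claim. Satisfied.
  (d) The amount in controversy is 211,000 dollars, which meets the 5,000 dollars floor — that alternative is enough. Met.
  → Jurisdiction lies.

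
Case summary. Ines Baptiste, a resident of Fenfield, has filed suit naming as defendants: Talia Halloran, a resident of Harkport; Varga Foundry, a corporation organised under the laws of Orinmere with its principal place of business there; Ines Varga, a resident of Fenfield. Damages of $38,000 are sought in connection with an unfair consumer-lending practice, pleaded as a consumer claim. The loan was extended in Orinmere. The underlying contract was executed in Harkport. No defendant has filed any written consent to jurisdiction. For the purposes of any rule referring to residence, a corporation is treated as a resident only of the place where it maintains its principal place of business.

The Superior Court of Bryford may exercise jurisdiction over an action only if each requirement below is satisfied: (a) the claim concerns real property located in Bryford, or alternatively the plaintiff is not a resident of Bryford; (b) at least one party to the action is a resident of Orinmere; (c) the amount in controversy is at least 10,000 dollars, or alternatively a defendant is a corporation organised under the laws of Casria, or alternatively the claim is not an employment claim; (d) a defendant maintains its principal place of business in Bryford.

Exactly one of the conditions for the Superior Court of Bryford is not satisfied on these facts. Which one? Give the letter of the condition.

(d)

The Superior Court of Bryford:
  (a) The plaintiff resides in Fenfield, which is not Bryford, so one alternative holds. Met.
  (b) Varga Foundry resides in Orinmere. Met.
  (c) The amount in controversy is USD 38,000, which meets the $10,000 floor — that alternative is enough. Condition met.
  (d) The corporate defendant(s) have their principal place of business in Orinmere, not Bryford. Condition not met.
Only condition (d) fails.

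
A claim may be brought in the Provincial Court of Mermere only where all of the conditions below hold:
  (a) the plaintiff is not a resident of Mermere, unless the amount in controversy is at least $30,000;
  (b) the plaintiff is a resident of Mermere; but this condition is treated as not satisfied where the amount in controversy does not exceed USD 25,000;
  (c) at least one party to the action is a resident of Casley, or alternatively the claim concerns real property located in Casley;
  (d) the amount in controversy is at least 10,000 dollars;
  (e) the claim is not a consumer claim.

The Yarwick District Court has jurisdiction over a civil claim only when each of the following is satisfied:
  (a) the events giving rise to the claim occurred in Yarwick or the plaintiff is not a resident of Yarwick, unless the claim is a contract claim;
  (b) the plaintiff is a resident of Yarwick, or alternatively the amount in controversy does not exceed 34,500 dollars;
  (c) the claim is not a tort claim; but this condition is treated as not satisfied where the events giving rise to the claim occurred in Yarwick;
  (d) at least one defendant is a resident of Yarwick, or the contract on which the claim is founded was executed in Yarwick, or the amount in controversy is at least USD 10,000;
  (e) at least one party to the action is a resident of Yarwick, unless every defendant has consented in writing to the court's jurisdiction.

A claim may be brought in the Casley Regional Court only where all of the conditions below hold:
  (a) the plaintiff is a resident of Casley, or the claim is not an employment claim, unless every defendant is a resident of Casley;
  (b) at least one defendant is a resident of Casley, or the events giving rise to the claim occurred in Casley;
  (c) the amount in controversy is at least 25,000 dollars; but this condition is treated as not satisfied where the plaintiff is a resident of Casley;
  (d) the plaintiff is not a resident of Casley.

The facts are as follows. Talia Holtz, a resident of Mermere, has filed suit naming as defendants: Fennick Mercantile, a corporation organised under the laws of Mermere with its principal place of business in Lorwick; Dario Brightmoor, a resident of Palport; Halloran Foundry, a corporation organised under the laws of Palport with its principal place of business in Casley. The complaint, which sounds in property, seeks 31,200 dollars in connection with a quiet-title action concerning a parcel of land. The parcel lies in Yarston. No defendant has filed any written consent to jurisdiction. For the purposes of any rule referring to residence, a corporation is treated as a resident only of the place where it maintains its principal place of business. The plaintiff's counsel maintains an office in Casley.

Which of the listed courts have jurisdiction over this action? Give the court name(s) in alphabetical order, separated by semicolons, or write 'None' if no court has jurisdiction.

the Casley Regional Court; the Provincial Court of Mermere

The Provincial Court of Mermere:
  (a) The plaintiff resides in Mermere. But the amount in controversy is USD 31,200, which meets the $30,000 floor, and the 'unless' clause therefore excuses the requirement. Met.
  (b) The plaintiff resides in Mermere. The carve-out does not apply: the amount in controversy is 31,200 dollars, above the 25,000 dollars ceiling. Met.
  (c) Halloran Foundry resides in Casley, so one alternative holds. Condition met.
  (d) The amount in controversy is $31,200, which meets the $10,000 floor. Condition met.
  (e) The claim is a property claim, not a consumer claim. Satisfied.
  → The court has jurisdiction.
The Yarwick District Court:
  (a) The plaintiff resides in Mermere, which is not Yarwick, which satisfies one of the alternatives. Satisfied.
  (b) The amount in controversy is 31,200 dollars, within the 34,500 dollars ceiling, so one alternative holds. Met.
  (c) The claim is a property claim, not a tort claim. The exception is not triggered, since the operative events occurred in Yarston, not Yarwick. Condition met.
  (d) The amount in controversy is $31,200, which meets the 10,000 dollars floor, so this disjunct is met. Condition met.
  (e) No party resides in Yarwick. The proviso offers no rescue either, since no such written consent has been filed. Fails.
  → At least one condition fails; no jurisdiction.
The Casley Regional Court:
  (a) The claim is a property claim, not an employment claim — that alternative is enough. Satisfied.
  (b) Halloran Foundry resides in Casley, so this disjunct is met. Condition met.
  (c) The amount in controversy is USD 31,200, which meets the $25,000 floor. And the carve-out is inapplicable — the plaintiff resides in Mermere, not Casley. Met.
  (d) The plaintiff resides in Mermere, which is not Casley. Condition met.
  → All conditions met; jurisdiction exists.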